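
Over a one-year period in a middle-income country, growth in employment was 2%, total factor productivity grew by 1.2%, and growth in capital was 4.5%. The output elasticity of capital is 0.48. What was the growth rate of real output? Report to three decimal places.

Labor's share = 1 − 0.48 = 0.52.
Capital: 0.48 × 4.5 = 2.16 pp.
Employment: 0.52 × 2 = 1.04 pp.
Output growth = 1.2 + 3.2 = 4.4%.

4.400%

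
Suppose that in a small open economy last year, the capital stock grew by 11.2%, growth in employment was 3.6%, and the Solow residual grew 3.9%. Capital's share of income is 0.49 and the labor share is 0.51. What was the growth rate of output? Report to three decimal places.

Labor's share = 1 − 0.49 = 0.51.
The capital stock: 0.49 × 11.2 = 5.488 pp.
Employment: 0.51 × 3.6 = 1.836 pp.
Output growth = 3.9 + 7.324 = 11.224%.

11.224%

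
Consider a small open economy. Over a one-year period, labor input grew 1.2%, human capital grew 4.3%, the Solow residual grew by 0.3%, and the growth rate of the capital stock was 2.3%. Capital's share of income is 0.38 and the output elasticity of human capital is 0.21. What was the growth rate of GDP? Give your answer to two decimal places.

Labor's share = 1 − 0.38 − 0.21 = 0.41.
The capital stock: 0.38 × 2.3 = 0.874 pp.
Human capital: 0.21 × 4.3 = 0.903 pp.
Labor input: 0.41 × 1.2 = 0.492 pp.
Output growth = 0.3 + 2.269 = 2.569%.

2.57%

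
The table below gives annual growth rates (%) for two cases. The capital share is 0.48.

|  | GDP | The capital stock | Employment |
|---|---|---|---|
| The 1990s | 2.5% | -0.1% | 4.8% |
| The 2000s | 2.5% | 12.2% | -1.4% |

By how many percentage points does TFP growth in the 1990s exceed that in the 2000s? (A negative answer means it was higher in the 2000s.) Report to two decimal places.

2.68 percentage points

Labor's share = 1 − 0.48 = 0.52.
The 1990s: TFP = 2.5 + 0.048 − 2.496 = 0.052%.
The 2000s: TFP = 2.5 − 5.856 + 0.728 = -2.628%.
Difference = 0.052 − (-2.628) = 2.68 pp.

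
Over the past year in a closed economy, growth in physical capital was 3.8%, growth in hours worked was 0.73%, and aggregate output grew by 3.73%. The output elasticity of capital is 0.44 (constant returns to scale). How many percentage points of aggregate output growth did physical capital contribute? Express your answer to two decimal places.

Contribution = share × growth = 0.44 × 3.8 = 1.672 pp.

1.67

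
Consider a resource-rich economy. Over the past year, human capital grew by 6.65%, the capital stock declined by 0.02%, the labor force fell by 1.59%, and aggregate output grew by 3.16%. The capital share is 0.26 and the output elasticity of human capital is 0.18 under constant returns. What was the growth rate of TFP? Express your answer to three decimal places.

Labor's share = 1 − 0.26 − 0.18 = 0.56.
The capital stock: 0.26 × (-0.02) = -0.0052 pp.
Human capital: 0.18 × 6.65 = 1.197 pp.
The labor force: 0.56 × (-1.59) = -0.8904 pp.
TFP growth = 3.16 − 0.3014 = 2.8586%.

2.859%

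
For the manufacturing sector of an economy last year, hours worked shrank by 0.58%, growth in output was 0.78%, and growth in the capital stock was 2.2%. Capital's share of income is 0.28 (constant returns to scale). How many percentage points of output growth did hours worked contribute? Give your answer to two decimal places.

Labor's share = 1 − 0.28 = 0.72.
Contribution = share × growth = 0.72 × (-0.58) = -0.4176 pp.

-0.42 pp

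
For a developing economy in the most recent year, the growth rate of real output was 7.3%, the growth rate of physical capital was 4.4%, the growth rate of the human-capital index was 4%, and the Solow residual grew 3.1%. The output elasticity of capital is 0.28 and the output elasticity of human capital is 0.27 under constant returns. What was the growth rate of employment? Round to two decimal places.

4.20%

Labor's share = 1 − 0.28 − 0.27 = 0.45.
gY = gA + 0.28×4.4 + 0.27×4 + 0.45×g.
0.45×g = 7.3 − 3.1 − 2.312 = 1.888.
g = 1.888 / 0.45 = 4.1956%.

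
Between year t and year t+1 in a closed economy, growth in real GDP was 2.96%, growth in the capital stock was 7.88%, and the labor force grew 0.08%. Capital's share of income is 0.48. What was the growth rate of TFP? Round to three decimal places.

-0.864%

Labor's share = 1 − 0.48 = 0.52.
The capital stock: 0.48 × 7.88 = 3.7824 pp.
The labor force: 0.52 × 0.08 = 0.0416 pp.
TFP growth = 2.96 − 3.824 = -0.864%.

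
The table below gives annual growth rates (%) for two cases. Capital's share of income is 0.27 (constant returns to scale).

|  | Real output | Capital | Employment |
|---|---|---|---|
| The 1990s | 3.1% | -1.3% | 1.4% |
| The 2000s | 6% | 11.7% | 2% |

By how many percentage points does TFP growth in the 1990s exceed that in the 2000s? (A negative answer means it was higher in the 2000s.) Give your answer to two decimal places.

1.05 percentage points

Labor's share = 1 − 0.27 = 0.73.
The 1990s: TFP = 3.1 + 0.351 − 1.022 = 2.429%.
The 2000s: TFP = 6 − 3.159 − 1.46 = 1.381%.
Difference = 2.429 − (1.381) = 1.048 pp.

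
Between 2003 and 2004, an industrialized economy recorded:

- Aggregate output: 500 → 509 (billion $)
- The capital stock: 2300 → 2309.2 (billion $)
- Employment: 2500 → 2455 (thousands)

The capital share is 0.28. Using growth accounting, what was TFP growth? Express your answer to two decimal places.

Aggregate output growth = (509 − 500) / 500 = 1.8%.
The capital stock growth = (2309.2 − 2300) / 2300 = 0.4%.
Employment growth = (2455 − 2500) / 2500 = -1.8%.
Labor's share = 1 − 0.28 = 0.72.
The capital stock: 0.28 × 0.4 = 0.112 pp.
Employment: 0.72 × (-1.8) = -1.296 pp.
TFP growth = 1.8 + 1.184 = 2.984%.

2.98%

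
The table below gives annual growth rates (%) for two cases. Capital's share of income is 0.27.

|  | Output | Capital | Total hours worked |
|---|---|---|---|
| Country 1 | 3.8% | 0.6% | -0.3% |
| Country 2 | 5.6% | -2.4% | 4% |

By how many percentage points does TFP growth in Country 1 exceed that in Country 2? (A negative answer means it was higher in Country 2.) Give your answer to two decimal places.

Labor's share = 1 − 0.27 = 0.73.
Country 1: TFP = 3.8 − 0.162 + 0.219 = 3.857%.
Country 2: TFP = 5.6 + 0.648 − 2.92 = 3.328%.
Difference = 3.857 − (3.328) = 0.529 pp.

0.53 percentage points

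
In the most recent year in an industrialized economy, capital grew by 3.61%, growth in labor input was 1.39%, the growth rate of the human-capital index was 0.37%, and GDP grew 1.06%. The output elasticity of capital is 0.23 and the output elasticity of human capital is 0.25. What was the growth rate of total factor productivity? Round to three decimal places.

Labor's share = 1 − 0.23 − 0.25 = 0.52.
Capital: 0.23 × 3.61 = 0.8303 pp.
The human-capital index: 0.25 × 0.37 = 0.0925 pp.
Labor input: 0.52 × 1.39 = 0.7228 pp.
TFP growth = 1.06 − 1.6456 = -0.5856%.

-0.586%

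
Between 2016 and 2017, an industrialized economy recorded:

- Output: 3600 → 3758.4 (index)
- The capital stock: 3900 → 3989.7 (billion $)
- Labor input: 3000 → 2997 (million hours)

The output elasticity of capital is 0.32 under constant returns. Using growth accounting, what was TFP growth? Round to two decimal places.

3.73%

Output growth = (3758.4 − 3600) / 3600 = 4.4%.
The capital stock growth = (3989.7 − 3900) / 3900 = 2.3%.
Labor input growth = (2997 − 3000) / 3000 = -0.1%.
Labor's share = 1 − 0.32 = 0.68.
The capital stock: 0.32 × 2.3 = 0.736 pp.
Labor input: 0.68 × (-0.1) = -0.068 pp.
TFP growth = 4.4 − 0.668 = 3.732%.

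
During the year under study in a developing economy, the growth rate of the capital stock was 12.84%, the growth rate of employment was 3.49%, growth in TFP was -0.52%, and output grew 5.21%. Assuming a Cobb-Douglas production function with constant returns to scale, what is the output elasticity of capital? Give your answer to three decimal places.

0.240

gY = gA + α·gK + (1−α)·gL, so gY − gA − gL = α(gK − gL).
5.21 + 0.52 − 3.49 = α × (12.84 − 3.49).
2.24 = 9.35 α, so α = 0.23957.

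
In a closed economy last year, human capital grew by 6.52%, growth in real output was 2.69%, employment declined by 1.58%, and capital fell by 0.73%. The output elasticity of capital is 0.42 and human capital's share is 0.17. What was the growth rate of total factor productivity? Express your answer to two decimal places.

2.54%

Labor's share = 1 − 0.42 − 0.17 = 0.41.
Capital: 0.42 × (-0.73) = -0.3066 pp.
Human capital: 0.17 × 6.52 = 1.1084 pp.
Employment: 0.41 × (-1.58) = -0.6478 pp.
TFP growth = 2.69 − 0.154 = 2.536%.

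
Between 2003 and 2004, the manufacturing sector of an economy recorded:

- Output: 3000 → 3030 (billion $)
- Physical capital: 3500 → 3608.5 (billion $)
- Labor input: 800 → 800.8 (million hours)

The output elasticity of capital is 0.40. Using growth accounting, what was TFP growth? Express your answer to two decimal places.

-0.30%

Output growth = (3030 − 3000) / 3000 = 1%.
Physical capital growth = (3608.5 − 3500) / 3500 = 3.1%.
Labor input growth = (800.8 − 800) / 800 = 0.1%.
Labor's share = 1 − 0.4 = 0.6.
Physical capital: 0.4 × 3.1 = 1.24 pp.
Labor input: 0.6 × 0.1 = 0.06 pp.
TFP growth = 1 − 1.3 = -0.3%.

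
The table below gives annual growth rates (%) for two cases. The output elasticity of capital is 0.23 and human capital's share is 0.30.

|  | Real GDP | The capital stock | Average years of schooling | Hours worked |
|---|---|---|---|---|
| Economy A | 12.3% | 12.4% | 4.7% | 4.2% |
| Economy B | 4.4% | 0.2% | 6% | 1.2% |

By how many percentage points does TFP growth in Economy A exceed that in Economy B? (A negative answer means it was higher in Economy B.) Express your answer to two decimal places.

4.07 percentage points

Labor's share = 1 − 0.23 − 0.3 = 0.47.
Economy A: TFP = 12.3 − 2.852 − 1.41 − 1.974 = 6.064%.
Economy B: TFP = 4.4 − 0.046 − 1.8 − 0.564 = 1.99%.
Difference = 6.064 − (1.99) = 4.074 pp.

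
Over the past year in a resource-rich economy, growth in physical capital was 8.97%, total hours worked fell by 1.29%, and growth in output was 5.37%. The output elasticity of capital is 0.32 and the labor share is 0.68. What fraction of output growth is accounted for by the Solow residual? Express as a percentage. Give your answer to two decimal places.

Labor's share = 1 − 0.32 = 0.68.
Physical capital: 0.32 × 8.97 = 2.8704 pp.
Total hours worked: 0.68 × (-1.29) = -0.8772 pp.
TFP growth = 5.37 − 1.9932 = 3.3768%.
TFP share of growth = 3.3768 / 5.37 × 100 = 62.8827%.

The Solow residual accounted for 62.88% of growth.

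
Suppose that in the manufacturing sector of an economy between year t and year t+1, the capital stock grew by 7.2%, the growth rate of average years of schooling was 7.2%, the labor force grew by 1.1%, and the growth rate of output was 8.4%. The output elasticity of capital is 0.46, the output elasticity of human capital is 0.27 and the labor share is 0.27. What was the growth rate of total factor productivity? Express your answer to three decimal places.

2.847%

Labor's share = 1 − 0.46 − 0.27 = 0.27.
The capital stock: 0.46 × 7.2 = 3.312 pp.
Average years of schooling: 0.27 × 7.2 = 1.944 pp.
The labor force: 0.27 × 1.1 = 0.297 pp.
TFP growth = 8.4 − 5.553 = 2.847%.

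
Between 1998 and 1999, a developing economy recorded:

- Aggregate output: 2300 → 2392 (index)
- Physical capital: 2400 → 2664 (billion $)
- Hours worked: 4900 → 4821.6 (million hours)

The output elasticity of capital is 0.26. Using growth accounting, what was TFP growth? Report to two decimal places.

2.32%

Aggregate output growth = (2392 − 2300) / 2300 = 4%.
Physical capital growth = (2664 − 2400) / 2400 = 11%.
Hours worked growth = (4821.6 − 4900) / 4900 = -1.6%.
Labor's share = 1 − 0.26 = 0.74.
Physical capital: 0.26 × 11 = 2.86 pp.
Hours worked: 0.74 × (-1.6) = -1.184 pp.
TFP growth = 4 − 1.676 = 2.324%.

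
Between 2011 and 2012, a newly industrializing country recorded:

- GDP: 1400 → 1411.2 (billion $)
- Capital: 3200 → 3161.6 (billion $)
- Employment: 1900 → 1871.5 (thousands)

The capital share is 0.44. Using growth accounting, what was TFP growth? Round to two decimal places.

TFP grew 2.17%.

GDP growth = (1411.2 − 1400) / 1400 = 0.8%.
Capital growth = (3161.6 − 3200) / 3200 = -1.2%.
Employment growth = (1871.5 − 1900) / 1900 = -1.5%.
Labor's share = 1 − 0.44 = 0.56.
Capital: 0.44 × (-1.2) = -0.528 pp.
Employment: 0.56 × (-1.5) = -0.84 pp.
TFP growth = 0.8 + 1.368 = 2.168%.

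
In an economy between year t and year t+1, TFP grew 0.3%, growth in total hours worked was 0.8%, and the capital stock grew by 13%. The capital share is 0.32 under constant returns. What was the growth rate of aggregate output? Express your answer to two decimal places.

Aggregate output grew 5.00%.

Labor's share = 1 − 0.32 = 0.68.
The capital stock: 0.32 × 13 = 4.16 pp.
Total hours worked: 0.68 × 0.8 = 0.544 pp.
Output growth = 0.3 + 4.704 = 5.004%.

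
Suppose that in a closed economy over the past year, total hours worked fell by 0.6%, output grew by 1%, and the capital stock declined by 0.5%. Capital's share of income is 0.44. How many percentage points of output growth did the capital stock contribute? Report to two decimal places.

Contribution = share × growth = 0.44 × (-0.5) = -0.22 pp.

-0.22 pp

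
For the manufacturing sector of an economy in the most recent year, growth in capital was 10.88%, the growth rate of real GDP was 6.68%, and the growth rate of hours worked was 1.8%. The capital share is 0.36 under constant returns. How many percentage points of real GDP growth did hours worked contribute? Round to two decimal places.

Labor's share = 1 − 0.36 = 0.64.
Contribution = share × growth = 0.64 × 1.8 = 1.152 pp.

1.15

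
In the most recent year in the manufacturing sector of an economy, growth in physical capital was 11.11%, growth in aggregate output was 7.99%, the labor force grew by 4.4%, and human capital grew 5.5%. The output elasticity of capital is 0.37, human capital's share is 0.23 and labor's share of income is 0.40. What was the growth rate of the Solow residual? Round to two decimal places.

Labor's share = 1 − 0.37 − 0.23 = 0.4.
Physical capital: 0.37 × 11.11 = 4.1107 pp.
Human capital: 0.23 × 5.5 = 1.265 pp.
The labor force: 0.4 × 4.4 = 1.76 pp.
TFP growth = 7.99 − 7.1357 = 0.8543%.

The Solow residual growth was 0.85%.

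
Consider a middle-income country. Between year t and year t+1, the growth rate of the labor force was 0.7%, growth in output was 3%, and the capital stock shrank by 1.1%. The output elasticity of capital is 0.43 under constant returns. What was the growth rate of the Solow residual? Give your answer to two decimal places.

Labor's share = 1 − 0.43 = 0.57.
The capital stock: 0.43 × (-1.1) = -0.473 pp.
The labor force: 0.57 × 0.7 = 0.399 pp.
TFP growth = 3 + 0.074 = 3.074%.

The Solow residual growth was 3.07%.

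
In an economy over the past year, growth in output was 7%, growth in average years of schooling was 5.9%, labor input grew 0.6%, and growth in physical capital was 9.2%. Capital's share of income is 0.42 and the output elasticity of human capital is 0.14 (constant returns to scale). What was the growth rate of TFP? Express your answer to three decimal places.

2.046%

Labor's share = 1 − 0.42 − 0.14 = 0.44.
Physical capital: 0.42 × 9.2 = 3.864 pp.
Average years of schooling: 0.14 × 5.9 = 0.826 pp.
Labor input: 0.44 × 0.6 = 0.264 pp.
TFP growth = 7 − 4.954 = 2.046%.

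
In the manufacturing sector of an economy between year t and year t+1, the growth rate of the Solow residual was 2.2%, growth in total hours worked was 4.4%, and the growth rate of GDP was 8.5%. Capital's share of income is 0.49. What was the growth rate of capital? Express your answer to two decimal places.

8.28%

Labor's share = 1 − 0.49 = 0.51.
gY = gA + 0.51×4.4 + 0.49×g.
0.49×g = 8.5 − 2.2 − 2.244 = 4.056.
g = 4.056 / 0.49 = 8.2776%.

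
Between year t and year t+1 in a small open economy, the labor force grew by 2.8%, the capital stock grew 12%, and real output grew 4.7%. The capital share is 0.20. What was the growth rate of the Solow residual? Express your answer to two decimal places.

0.06%

Labor's share = 1 − 0.2 = 0.8.
The capital stock: 0.2 × 12 = 2.4 pp.
The labor force: 0.8 × 2.8 = 2.24 pp.
TFP growth = 4.7 − 4.64 = 0.06%.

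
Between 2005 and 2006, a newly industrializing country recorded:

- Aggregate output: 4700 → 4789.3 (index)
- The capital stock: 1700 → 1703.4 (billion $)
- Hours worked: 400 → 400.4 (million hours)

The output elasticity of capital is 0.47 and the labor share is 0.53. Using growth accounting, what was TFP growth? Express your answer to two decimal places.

Aggregate output growth = (4789.3 − 4700) / 4700 = 1.9%.
The capital stock growth = (1703.4 − 1700) / 1700 = 0.2%.
Hours worked growth = (400.4 − 400) / 400 = 0.1%.
Labor's share = 1 − 0.47 = 0.53.
The capital stock: 0.47 × 0.2 = 0.094 pp.
Hours worked: 0.53 × 0.1 = 0.053 pp.
TFP growth = 1.9 − 0.147 = 1.753%.

1.75%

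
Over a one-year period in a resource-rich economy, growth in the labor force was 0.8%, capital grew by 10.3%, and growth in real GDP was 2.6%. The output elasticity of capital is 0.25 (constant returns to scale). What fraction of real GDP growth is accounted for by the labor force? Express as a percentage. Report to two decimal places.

23.08%

Labor's share = 1 − 0.25 = 0.75.
The labor force contributed 0.75 × 0.8 = 0.6 pp.
Share of growth = 0.6 / 2.6 × 100 = 23.0769%.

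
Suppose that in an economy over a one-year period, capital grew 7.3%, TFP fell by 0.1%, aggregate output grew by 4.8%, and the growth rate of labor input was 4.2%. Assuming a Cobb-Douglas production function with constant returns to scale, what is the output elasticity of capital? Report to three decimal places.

The output elasticity of capital is 0.226.

gY = gA + α·gK + (1−α)·gL, so gY − gA − gL = α(gK − gL).
4.8 + 0.1 − 4.2 = α × (7.3 − 4.2).
0.7 = 3.1 α, so α = 0.22581.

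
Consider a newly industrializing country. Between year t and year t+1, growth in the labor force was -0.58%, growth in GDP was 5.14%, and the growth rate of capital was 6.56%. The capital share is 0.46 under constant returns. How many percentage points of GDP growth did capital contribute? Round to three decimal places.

Contribution = share × growth = 0.46 × 6.56 = 3.0176 pp.

3.018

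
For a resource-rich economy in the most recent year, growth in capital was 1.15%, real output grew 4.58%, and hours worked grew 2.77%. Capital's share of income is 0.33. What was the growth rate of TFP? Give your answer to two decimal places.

Labor's share = 1 − 0.33 = 0.67.
Capital: 0.33 × 1.15 = 0.3795 pp.
Hours worked: 0.67 × 2.77 = 1.8559 pp.
TFP growth = 4.58 − 2.2354 = 2.3446%.

2.34%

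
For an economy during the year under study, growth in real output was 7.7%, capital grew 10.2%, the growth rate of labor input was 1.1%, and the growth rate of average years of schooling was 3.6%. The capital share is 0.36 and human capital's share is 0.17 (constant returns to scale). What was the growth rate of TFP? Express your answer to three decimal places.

Labor's share = 1 − 0.36 − 0.17 = 0.47.
Capital: 0.36 × 10.2 = 3.672 pp.
Average years of schooling: 0.17 × 3.6 = 0.612 pp.
Labor input: 0.47 × 1.1 = 0.517 pp.
TFP growth = 7.7 − 4.801 = 2.899%.

2.899%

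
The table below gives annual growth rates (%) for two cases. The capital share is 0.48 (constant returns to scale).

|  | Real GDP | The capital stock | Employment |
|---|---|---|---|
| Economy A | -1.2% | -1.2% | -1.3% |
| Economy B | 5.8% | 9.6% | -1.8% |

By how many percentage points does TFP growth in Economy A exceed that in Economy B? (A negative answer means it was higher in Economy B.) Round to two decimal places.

-2.08 percentage points

Labor's share = 1 − 0.48 = 0.52.
Economy A: TFP = -1.2 + 0.576 + 0.676 = 0.052%.
Economy B: TFP = 5.8 − 4.608 + 0.936 = 2.128%.
Difference = 0.052 − (2.128) = -2.076 pp.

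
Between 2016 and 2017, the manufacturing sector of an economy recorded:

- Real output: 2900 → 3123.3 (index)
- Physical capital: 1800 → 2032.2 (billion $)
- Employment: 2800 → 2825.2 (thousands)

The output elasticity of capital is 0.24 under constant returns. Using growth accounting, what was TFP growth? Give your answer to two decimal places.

TFP growth was 3.92%.

Real output growth = (3123.3 − 2900) / 2900 = 7.7%.
Physical capital growth = (2032.2 − 1800) / 1800 = 12.9%.
Employment growth = (2825.2 − 2800) / 2800 = 0.9%.
Labor's share = 1 − 0.24 = 0.76.
Physical capital: 0.24 × 12.9 = 3.096 pp.
Employment: 0.76 × 0.9 = 0.684 pp.
TFP growth = 7.7 − 3.78 = 3.92%.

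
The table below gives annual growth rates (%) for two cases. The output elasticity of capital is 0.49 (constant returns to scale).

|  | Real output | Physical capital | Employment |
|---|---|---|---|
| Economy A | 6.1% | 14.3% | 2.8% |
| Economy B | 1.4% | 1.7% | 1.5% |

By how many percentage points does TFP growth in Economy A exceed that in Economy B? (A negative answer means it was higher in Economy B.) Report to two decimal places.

Labor's share = 1 − 0.49 = 0.51.
Economy A: TFP = 6.1 − 7.007 − 1.428 = -2.335%.
Economy B: TFP = 1.4 − 0.833 − 0.765 = -0.198%.
Difference = -2.335 − (-0.198) = -2.137 pp.

-2.14 percentage points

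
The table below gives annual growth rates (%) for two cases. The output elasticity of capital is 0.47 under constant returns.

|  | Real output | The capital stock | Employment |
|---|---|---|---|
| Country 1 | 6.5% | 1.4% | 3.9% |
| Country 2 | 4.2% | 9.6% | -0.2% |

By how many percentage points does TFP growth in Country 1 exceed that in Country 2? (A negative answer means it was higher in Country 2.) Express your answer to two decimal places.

3.98 percentage points

Labor's share = 1 − 0.47 = 0.53.
Country 1: TFP = 6.5 − 0.658 − 2.067 = 3.775%.
Country 2: TFP = 4.2 − 4.512 + 0.106 = -0.206%.
Difference = 3.775 − (-0.206) = 3.981 pp.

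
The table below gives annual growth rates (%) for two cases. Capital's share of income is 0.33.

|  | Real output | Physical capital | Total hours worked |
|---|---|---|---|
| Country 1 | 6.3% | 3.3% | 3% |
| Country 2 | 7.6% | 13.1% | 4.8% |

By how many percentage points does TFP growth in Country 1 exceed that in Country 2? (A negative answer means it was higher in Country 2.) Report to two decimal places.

3.14 percentage points

Labor's share = 1 − 0.33 = 0.67.
Country 1: TFP = 6.3 − 1.089 − 2.01 = 3.201%.
Country 2: TFP = 7.6 − 4.323 − 3.216 = 0.061%.
Difference = 3.201 − (0.061) = 3.14 pp.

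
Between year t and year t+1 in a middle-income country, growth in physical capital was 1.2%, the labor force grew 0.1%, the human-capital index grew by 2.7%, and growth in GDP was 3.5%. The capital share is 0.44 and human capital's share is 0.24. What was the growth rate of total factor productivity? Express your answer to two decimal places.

2.29%

Labor's share = 1 − 0.44 − 0.24 = 0.32.
Physical capital: 0.44 × 1.2 = 0.528 pp.
The human-capital index: 0.24 × 2.7 = 0.648 pp.
The labor force: 0.32 × 0.1 = 0.032 pp.
TFP growth = 3.5 − 1.208 = 2.292%.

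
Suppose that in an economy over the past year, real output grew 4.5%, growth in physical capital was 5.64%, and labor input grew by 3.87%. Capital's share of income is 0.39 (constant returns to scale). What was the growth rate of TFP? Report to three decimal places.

Labor's share = 1 − 0.39 = 0.61.
Physical capital: 0.39 × 5.64 = 2.1996 pp.
Labor input: 0.61 × 3.87 = 2.3607 pp.
TFP growth = 4.5 − 4.5603 = -0.0603%.

-0.060%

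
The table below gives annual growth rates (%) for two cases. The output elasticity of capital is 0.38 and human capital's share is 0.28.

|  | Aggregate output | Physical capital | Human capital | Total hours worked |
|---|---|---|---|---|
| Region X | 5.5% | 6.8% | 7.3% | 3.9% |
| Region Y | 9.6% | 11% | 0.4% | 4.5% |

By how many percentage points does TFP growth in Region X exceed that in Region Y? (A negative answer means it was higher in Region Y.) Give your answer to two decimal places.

-4.23 percentage points

Labor's share = 1 − 0.38 − 0.28 = 0.34.
Region X: TFP = 5.5 − 2.584 − 2.044 − 1.326 = -0.454%.
Region Y: TFP = 9.6 − 4.18 − 0.112 − 1.53 = 3.778%.
Difference = -0.454 − (3.778) = -4.232 pp.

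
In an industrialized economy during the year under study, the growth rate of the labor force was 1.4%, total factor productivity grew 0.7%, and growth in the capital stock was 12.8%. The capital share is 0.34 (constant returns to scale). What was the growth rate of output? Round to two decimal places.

Output growth was 5.98%.

Labor's share = 1 − 0.34 = 0.66.
The capital stock: 0.34 × 12.8 = 4.352 pp.
The labor force: 0.66 × 1.4 = 0.924 pp.
Output growth = 0.7 + 5.276 = 5.976%.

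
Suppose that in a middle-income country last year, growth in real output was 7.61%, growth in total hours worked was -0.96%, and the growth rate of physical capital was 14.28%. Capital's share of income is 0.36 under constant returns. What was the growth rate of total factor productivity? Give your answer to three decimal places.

Labor's share = 1 − 0.36 = 0.64.
Physical capital: 0.36 × 14.28 = 5.1408 pp.
Total hours worked: 0.64 × (-0.96) = -0.6144 pp.
TFP growth = 7.61 − 4.5264 = 3.0836%.

3.084%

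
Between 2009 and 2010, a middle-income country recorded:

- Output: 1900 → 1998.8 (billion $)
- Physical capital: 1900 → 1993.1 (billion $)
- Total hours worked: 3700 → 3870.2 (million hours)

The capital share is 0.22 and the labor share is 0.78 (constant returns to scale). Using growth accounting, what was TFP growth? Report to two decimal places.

Output growth = (1998.8 − 1900) / 1900 = 5.2%.
Physical capital growth = (1993.1 − 1900) / 1900 = 4.9%.
Total hours worked growth = (3870.2 − 3700) / 3700 = 4.6%.
Labor's share = 1 − 0.22 = 0.78.
Physical capital: 0.22 × 4.9 = 1.078 pp.
Total hours worked: 0.78 × 4.6 = 3.588 pp.
TFP growth = 5.2 − 4.666 = 0.534%.

0.53%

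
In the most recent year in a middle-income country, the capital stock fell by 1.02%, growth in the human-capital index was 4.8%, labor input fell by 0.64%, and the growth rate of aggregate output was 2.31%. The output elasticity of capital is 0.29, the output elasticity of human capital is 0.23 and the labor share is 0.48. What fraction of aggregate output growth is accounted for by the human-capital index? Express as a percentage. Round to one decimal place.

The human-capital index accounted for 47.8% of growth.

The human-capital index contributed 0.23 × 4.8 = 1.104 pp.
Share of growth = 1.104 / 2.31 × 100 = 47.792%.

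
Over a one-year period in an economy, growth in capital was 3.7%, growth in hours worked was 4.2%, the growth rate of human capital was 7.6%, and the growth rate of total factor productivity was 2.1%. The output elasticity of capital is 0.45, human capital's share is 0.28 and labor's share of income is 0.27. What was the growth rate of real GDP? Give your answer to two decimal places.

Labor's share = 1 − 0.45 − 0.28 = 0.27.
Capital: 0.45 × 3.7 = 1.665 pp.
Human capital: 0.28 × 7.6 = 2.128 pp.
Hours worked: 0.27 × 4.2 = 1.134 pp.
Output growth = 2.1 + 4.927 = 7.027%.

7.03%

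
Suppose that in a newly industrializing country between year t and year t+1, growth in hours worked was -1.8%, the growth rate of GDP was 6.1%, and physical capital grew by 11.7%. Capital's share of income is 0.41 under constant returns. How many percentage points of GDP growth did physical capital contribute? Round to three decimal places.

4.797 pp

Contribution = share × growth = 0.41 × 11.7 = 4.797 pp.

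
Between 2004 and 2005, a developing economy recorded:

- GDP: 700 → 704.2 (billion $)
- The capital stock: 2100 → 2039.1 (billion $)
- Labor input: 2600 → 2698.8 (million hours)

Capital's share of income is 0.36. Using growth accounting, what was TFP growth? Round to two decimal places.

GDP growth = (704.2 − 700) / 700 = 0.6%.
The capital stock growth = (2039.1 − 2100) / 2100 = -2.9%.
Labor input growth = (2698.8 − 2600) / 2600 = 3.8%.
Labor's share = 1 − 0.36 = 0.64.
The capital stock: 0.36 × (-2.9) = -1.044 pp.
Labor input: 0.64 × 3.8 = 2.432 pp.
TFP growth = 0.6 − 1.388 = -0.788%.

-0.79%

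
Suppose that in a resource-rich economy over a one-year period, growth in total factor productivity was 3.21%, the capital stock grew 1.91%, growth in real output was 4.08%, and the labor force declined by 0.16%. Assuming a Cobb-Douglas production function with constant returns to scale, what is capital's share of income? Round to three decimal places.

Capital's share of income is 0.498.

gY = gA + α·gK + (1−α)·gL, so gY − gA − gL = α(gK − gL).
4.08 − 3.21 + 0.16 = α × (1.91 − (-0.16)).
1.03 = 2.07 α, so α = 0.49758.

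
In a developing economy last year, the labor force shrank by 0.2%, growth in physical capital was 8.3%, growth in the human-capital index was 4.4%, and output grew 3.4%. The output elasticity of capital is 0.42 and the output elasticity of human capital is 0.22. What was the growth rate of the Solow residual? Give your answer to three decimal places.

-0.982%

Labor's share = 1 − 0.42 − 0.22 = 0.36.
Physical capital: 0.42 × 8.3 = 3.486 pp.
The human-capital index: 0.22 × 4.4 = 0.968 pp.
The labor force: 0.36 × (-0.2) = -0.072 pp.
TFP growth = 3.4 − 4.382 = -0.982%.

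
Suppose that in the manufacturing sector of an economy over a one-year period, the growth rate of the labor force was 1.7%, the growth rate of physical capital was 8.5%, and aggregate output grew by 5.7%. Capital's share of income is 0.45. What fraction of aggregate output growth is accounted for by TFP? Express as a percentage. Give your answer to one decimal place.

Labor's share = 1 − 0.45 = 0.55.
Physical capital: 0.45 × 8.5 = 3.825 pp.
The labor force: 0.55 × 1.7 = 0.935 pp.
TFP growth = 5.7 − 4.76 = 0.94%.
TFP share of growth = 0.94 / 5.7 × 100 = 16.491%.

TFP accounted for 16.5% of growth.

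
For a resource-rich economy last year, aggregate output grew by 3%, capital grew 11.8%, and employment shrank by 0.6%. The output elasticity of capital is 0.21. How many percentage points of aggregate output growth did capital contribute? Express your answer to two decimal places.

2.48 percentage points

Contribution = share × growth = 0.21 × 11.8 = 2.478 pp.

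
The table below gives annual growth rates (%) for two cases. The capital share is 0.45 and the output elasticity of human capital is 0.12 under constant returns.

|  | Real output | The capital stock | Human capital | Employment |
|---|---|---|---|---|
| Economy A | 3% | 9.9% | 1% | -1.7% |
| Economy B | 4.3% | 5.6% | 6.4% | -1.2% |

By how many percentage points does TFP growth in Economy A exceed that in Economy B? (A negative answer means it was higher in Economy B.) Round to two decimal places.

-2.37 percentage points

Labor's share = 1 − 0.45 − 0.12 = 0.43.
Economy A: TFP = 3 − 4.455 − 0.12 + 0.731 = -0.844%.
Economy B: TFP = 4.3 − 2.52 − 0.768 + 0.516 = 1.528%.
Difference = -0.844 − (1.528) = -2.372 pp.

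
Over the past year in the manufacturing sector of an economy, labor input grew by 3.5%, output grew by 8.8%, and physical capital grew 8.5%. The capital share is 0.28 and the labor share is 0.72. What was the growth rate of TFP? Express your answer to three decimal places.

Labor's share = 1 − 0.28 = 0.72.
Physical capital: 0.28 × 8.5 = 2.38 pp.
Labor input: 0.72 × 3.5 = 2.52 pp.
TFP growth = 8.8 − 4.9 = 3.9%.

3.900%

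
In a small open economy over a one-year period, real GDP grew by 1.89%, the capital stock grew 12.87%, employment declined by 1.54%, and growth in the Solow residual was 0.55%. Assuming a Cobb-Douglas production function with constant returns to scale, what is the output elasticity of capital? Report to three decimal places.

0.200

gY = gA + α·gK + (1−α)·gL, so gY − gA − gL = α(gK − gL).
1.89 − 0.55 + 1.54 = α × (12.87 − (-1.54)).
2.88 = 14.41 α, so α = 0.19986.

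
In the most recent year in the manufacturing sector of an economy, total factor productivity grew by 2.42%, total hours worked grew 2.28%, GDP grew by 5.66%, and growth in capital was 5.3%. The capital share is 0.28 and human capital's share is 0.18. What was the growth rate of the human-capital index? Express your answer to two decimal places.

2.92%

Labor's share = 1 − 0.28 − 0.18 = 0.54.
gY = gA + 0.28×5.3 + 0.54×2.28 + 0.18×g.
0.18×g = 5.66 − 2.42 − 2.7152 = 0.5248.
g = 0.5248 / 0.18 = 2.9156%.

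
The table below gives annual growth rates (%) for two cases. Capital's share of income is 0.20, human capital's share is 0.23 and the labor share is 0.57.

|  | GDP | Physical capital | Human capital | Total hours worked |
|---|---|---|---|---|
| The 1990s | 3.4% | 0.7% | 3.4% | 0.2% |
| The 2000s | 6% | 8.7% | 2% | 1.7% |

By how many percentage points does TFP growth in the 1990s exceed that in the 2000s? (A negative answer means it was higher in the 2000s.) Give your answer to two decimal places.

Labor's share = 1 − 0.2 − 0.23 = 0.57.
The 1990s: TFP = 3.4 − 0.14 − 0.782 − 0.114 = 2.364%.
The 2000s: TFP = 6 − 1.74 − 0.46 − 0.969 = 2.831%.
Difference = 2.364 − (2.831) = -0.467 pp.

-0.47 percentage points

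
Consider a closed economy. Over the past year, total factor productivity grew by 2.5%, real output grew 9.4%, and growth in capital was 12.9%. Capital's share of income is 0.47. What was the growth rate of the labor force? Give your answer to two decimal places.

Labor's share = 1 − 0.47 = 0.53.
gY = gA + 0.47×12.9 + 0.53×g.
0.53×g = 9.4 − 2.5 − 6.063 = 0.837.
g = 0.837 / 0.53 = 1.5792%.

The labor force grew 1.58%.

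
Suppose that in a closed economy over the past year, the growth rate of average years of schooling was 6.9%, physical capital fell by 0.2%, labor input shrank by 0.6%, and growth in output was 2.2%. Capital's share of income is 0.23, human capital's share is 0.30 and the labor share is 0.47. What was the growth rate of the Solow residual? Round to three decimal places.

Labor's share = 1 − 0.23 − 0.3 = 0.47.
Physical capital: 0.23 × (-0.2) = -0.046 pp.
Average years of schooling: 0.3 × 6.9 = 2.07 pp.
Labor input: 0.47 × (-0.6) = -0.282 pp.
TFP growth = 2.2 − 1.742 = 0.458%.

The Solow residual grew 0.458%.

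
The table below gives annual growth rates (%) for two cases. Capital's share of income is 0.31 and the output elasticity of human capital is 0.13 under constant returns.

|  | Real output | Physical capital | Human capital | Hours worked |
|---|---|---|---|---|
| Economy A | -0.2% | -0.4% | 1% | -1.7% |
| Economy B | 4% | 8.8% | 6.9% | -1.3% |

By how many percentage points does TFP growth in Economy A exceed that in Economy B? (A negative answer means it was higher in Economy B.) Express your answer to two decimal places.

Labor's share = 1 − 0.31 − 0.13 = 0.56.
Economy A: TFP = -0.2 + 0.124 − 0.13 + 0.952 = 0.746%.
Economy B: TFP = 4 − 2.728 − 0.897 + 0.728 = 1.103%.
Difference = 0.746 − (1.103) = -0.357 pp.

-0.36 percentage points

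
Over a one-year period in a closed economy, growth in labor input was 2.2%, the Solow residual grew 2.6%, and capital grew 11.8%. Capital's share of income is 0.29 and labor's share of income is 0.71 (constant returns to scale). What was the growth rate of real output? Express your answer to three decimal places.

Real output grew 7.584%.

Labor's share = 1 − 0.29 = 0.71.
Capital: 0.29 × 11.8 = 3.422 pp.
Labor input: 0.71 × 2.2 = 1.562 pp.
Output growth = 2.6 + 4.984 = 7.584%.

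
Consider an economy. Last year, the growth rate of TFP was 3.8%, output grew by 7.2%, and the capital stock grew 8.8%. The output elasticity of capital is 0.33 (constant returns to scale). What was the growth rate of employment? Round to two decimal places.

Labor's share = 1 − 0.33 = 0.67.
gY = gA + 0.33×8.8 + 0.67×g.
0.67×g = 7.2 − 3.8 − 2.904 = 0.496.
g = 0.496 / 0.67 = 0.7403%.

0.74%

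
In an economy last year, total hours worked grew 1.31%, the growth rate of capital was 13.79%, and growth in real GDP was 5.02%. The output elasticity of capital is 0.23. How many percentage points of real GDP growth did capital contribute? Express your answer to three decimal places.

Contribution = share × growth = 0.23 × 13.79 = 3.1717 pp.

3.172 percentage points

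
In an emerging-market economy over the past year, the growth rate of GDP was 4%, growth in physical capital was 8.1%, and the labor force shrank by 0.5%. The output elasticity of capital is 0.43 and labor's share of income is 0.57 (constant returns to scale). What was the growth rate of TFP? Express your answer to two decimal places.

Labor's share = 1 − 0.43 = 0.57.
Physical capital: 0.43 × 8.1 = 3.483 pp.
The labor force: 0.57 × (-0.5) = -0.285 pp.
TFP growth = 4 − 3.198 = 0.802%.

TFP growth was 0.80%.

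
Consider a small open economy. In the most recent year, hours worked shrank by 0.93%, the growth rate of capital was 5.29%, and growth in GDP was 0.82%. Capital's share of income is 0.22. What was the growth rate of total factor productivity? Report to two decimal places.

Labor's share = 1 − 0.22 = 0.78.
Capital: 0.22 × 5.29 = 1.1638 pp.
Hours worked: 0.78 × (-0.93) = -0.7254 pp.
TFP growth = 0.82 − 0.4384 = 0.3816%.

Total factor productivity grew 0.38%.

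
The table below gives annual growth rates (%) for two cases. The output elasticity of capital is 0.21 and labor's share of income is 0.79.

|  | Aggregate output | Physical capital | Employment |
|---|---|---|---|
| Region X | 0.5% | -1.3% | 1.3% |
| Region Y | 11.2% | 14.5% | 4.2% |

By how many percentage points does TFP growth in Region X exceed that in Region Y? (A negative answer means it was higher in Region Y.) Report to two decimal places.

Labor's share = 1 − 0.21 = 0.79.
Region X: TFP = 0.5 + 0.273 − 1.027 = -0.254%.
Region Y: TFP = 11.2 − 3.045 − 3.318 = 4.837%.
Difference = -0.254 − (4.837) = -5.091 pp.

-5.09 percentage points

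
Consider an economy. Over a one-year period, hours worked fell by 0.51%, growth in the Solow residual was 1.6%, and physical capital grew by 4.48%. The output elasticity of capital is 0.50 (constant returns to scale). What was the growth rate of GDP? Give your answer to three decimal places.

Labor's share = 1 − 0.5 = 0.5.
Physical capital: 0.5 × 4.48 = 2.24 pp.
Hours worked: 0.5 × (-0.51) = -0.255 pp.
Output growth = 1.6 + 1.985 = 3.585%.

GDP grew 3.585%.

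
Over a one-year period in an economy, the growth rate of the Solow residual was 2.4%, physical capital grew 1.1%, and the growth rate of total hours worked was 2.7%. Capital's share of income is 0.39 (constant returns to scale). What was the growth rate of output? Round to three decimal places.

4.476%

Labor's share = 1 − 0.39 = 0.61.
Physical capital: 0.39 × 1.1 = 0.429 pp.
Total hours worked: 0.61 × 2.7 = 1.647 pp.
Output growth = 2.4 + 2.076 = 4.476%.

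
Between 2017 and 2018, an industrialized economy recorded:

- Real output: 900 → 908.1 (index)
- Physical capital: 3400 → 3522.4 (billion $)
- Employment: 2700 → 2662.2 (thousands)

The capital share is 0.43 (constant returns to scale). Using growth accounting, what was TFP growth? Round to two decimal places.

TFP growth was 0.15%.

Real output growth = (908.1 − 900) / 900 = 0.9%.
Physical capital growth = (3522.4 − 3400) / 3400 = 3.6%.
Employment growth = (2662.2 − 2700) / 2700 = -1.4%.
Labor's share = 1 − 0.43 = 0.57.
Physical capital: 0.43 × 3.6 = 1.548 pp.
Employment: 0.57 × (-1.4) = -0.798 pp.
TFP growth = 0.9 − 0.75 = 0.15%.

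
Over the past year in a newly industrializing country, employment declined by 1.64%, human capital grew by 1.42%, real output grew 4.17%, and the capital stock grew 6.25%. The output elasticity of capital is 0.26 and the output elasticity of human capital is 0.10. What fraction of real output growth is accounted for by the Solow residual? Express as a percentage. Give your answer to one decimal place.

82.8%

Labor's share = 1 − 0.26 − 0.1 = 0.64.
The capital stock: 0.26 × 6.25 = 1.625 pp.
Human capital: 0.1 × 1.42 = 0.142 pp.
Employment: 0.64 × (-1.64) = -1.0496 pp.
TFP growth = 4.17 − 0.7174 = 3.4526%.
TFP share of growth = 3.4526 / 4.17 × 100 = 82.796%.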